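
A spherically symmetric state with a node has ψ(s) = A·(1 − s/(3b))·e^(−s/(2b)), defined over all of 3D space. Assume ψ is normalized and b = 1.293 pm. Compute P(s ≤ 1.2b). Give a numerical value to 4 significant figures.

Integrate the radial probability density 4πs²|ψ|² over s ≤ 1.2b.
Normalization gives A² = 1/(8·π·b^3/3).
Let u = s/b; then A², 4π and the length scale all cancel, so P = ∫_{0}^{1.2} u^2·(1 - u/3)^2·e^(-u) du ÷ ∫_{0}^{∞} u^2·(1 - u/3)^2·e^(-u) du.
With ∫ u^2·(1 - u/3)^2·e^(-u) du = (-u^4 + 2·u^3 - 3·u^2 - 6·u - 6)·e^(-u)/9 + C, the region integral is 2/3 - 3362·e^(-6/5)/1875 and the full one is 2/3.
This evaluates to P = 0.18991.

P ≈ 0.1899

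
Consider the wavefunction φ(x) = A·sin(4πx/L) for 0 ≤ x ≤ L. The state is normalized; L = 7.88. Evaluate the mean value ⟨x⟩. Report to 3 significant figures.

⟨x⟩ ≈ 3.94

The expectation value is the |φ|²-weighted average of x: ∫ x|φ|² dx.
Using sin²θ = (1 − cos 2θ)/2, since the A² factors cancel between numerator and denominator, ⟨x⟩ = L/2.
Putting L = 7.88 gives 3.940.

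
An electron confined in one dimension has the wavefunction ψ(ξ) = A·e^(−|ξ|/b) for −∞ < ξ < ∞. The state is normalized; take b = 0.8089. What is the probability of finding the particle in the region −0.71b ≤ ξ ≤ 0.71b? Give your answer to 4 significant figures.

P ≈ 0.7583

The probability is P = ∫ |ψ|² dξ over [−0.71b, 0.71b].
Since A² = 1/(b), this is the region integral divided by the full normalization integral.
By symmetry take twice the ξ ≥ 0 contribution in numerator and denominator; the 2's cancel. Let u = ξ/b; then A² and the length scale cancel, so P = ∫_{0}^{0.71} e^(-2·u) du ÷ ∫_{0}^{∞} e^(-2·u) du.
With ∫ e^(-2·u) du = -e^(-2·u)/2 + C, the region integral is 1/2 - e^(-71/50)/2 and the full one is 1/2.
Taking the ratio, P = 0.75829.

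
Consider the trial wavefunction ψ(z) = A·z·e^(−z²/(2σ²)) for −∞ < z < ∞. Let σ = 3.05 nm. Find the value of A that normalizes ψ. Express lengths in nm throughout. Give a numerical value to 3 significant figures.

A ≈ 0.199 nm^(-3/2)

We need A² ∫|f|² dz = 1, taking the integral from −∞ to ∞.
Carrying out the integral gives A² · √(π)·σ^3/2.
Setting this equal to 1 gives A² = 1/(√(π)·σ^3/2).
Plugging in σ = 3.05 yields A = 0.1994.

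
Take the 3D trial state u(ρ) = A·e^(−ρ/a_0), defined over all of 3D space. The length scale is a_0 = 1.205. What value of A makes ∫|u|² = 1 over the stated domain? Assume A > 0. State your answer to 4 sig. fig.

The normalization condition is ∫|u|² 4πρ² dρ = 1 from 0 to ∞.
(Spherical symmetry: dV = 4πρ² dρ.)
Recall ∫₀^∞ ρ^m e^(−ρ/β) dρ = m!·β^(m+1), ∫|u|² 4πρ² dρ = A²·(π·a_0^3).
Setting this equal to 1 gives A² = 1/(π·a_0^3).
With a_0 = 1.205: A² = 0.18192 and A = 0.42653.

A ≈ 0.4265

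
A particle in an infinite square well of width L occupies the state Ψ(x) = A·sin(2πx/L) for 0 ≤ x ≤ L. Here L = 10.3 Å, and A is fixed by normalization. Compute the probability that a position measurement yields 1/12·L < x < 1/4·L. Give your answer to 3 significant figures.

P ≈ 0.236

P = ∫_{1/12·L}^{1/4·L} |Ψ(x)|² dx.
With A² fixed by ∫|Ψ|² = 1, i.e. A² = (L/2)^(−1), substitute and integrate.
In terms of u = x/L (A² and the length scale cancel between numerator and denominator), P = [∫_{1/12}^{1/4} sin(2·π·u)^2 du] / [∫_{0}^{1} sin(2·π·u)^2 du].
With ∫ sin(2·π·u)^2 du = u/2 - sin(4·π·u)/(8·π) + C, the region integral is √(3)/(16·π) + 1/12 and the full one is 1/2.
The result is P = (√(3)/8 + π/6)/π.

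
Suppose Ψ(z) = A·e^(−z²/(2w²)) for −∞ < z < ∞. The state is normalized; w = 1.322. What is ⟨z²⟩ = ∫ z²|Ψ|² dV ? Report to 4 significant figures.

By definition ⟨z²⟩ = ∫ z^2 |Ψ(z)|² dz.
Since the A² factors cancel between numerator and denominator, ⟨z²⟩ = w^2/2.
Putting w = 1.322 gives 0.87384.

⟨z^2⟩ ≈ 0.8738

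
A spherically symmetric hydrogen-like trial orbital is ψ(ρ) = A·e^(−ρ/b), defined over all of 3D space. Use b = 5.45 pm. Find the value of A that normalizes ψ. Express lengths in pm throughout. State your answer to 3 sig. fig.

A ≈ 0.0443 pm^(-3/2)

We need A² ∫|f|² 4πρ² dρ = 1, taking the integral from 0 to ∞.
(Spherical symmetry: dV = 4πρ² dρ.)
Recall ∫₀^∞ ρ^m e^(−ρ/β) dρ = m!·β^(m+1), with ψ = A·e^(−ρ/b), the integral evaluates to A²·[π·b^3].
So A² = (π·b^3)^(−1).
With b = 5.45: A² = 0.001966 and A = 0.04434.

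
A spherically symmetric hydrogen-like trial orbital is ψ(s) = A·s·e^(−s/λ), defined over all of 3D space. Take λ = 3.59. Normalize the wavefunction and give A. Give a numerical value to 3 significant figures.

A ≈ 0.0133

Require ∫ |ψ|² 4πs² ds = 1 over the whole domain.
(Spherical symmetry: dV = 4πs² ds.)
Using ∫₀^∞ sⁿ e^(−αs) ds = n!/αⁿ⁺¹, ∫|ψ|² 4πs² ds = A²·(3·π·λ^5).
Hence A² = 1/[3·π·λ^5].
Substituting λ = 3.59 gives A² = 0.0001779, so A = 0.01334.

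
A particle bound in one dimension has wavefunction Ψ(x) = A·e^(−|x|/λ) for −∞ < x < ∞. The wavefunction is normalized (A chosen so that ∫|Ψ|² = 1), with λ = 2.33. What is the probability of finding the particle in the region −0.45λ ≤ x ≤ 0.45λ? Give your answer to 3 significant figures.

P ≈ 0.593

P = ∫_{−0.45λ}^{0.45λ} |Ψ(x)|² dx.
Since A² = 1/(λ), this is the region integral divided by the full normalization integral.
Both integrals are even about x = 0, so only the x ≥ 0 halves are needed (the factors of 2 cancel). Substituting u = x/λ, A² and the length scale cancel in the ratio: P = ∫_{0}^{0.45} e^(-2·u) du / ∫_{0}^{∞} e^(-2·u) du.
Using ∫ e^(-2·u) du = -e^(-2·u)/2, the numerator is 1/2 - e^(-9/10)/2 and the denominator is 1/2.
Evaluating gives P = 0.5934.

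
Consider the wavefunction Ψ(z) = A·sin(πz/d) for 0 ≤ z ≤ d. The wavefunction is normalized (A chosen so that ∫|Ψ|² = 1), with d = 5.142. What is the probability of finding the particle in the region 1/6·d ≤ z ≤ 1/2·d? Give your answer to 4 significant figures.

P ≈ 0.4712

|Ψ|² is the probability density, so P = ∫_{1/6·d}^{1/2·d} |Ψ|² dz.
With A² fixed by ∫|Ψ|² = 1, i.e. A² = (d/2)^(−1), substitute and integrate.
Substituting u = z/d, A² and the length scale cancel in the ratio: P = ∫_{1/6}^{1/2} sin(π·u)^2 du / ∫_{0}^{1} sin(π·u)^2 du.
With ∫ sin(π·u)^2 du = u/2 - sin(2·π·u)/(4·π) + C, the region integral is √(3)/(8·π) + 1/6 and the full one is 1/2.
Evaluating gives P = (√(3)/4 + π/3)/π.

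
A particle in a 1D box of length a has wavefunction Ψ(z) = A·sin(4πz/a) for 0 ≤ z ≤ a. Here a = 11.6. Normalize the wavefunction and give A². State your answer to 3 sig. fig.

The normalization condition is ∫|Ψ|² dz = 1 from 0 to a.
Using sin²θ = (1 − cos 2θ)/2, ∫|Ψ|² dz = A²·(a/2).
So A² = (a/2)^(−1).
Substituting a = 11.6 gives A² = 0.1724, so A = 0.4152.

A^2 ≈ 0.172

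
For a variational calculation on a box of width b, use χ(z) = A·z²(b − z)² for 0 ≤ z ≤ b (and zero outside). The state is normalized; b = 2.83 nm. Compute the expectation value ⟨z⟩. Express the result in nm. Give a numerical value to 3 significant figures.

⟨z⟩ ≈ 1.42 nm

The expectation value is the |χ|²-weighted average of z: ∫ z|χ|² dz.
Expanding the polynomial and integrating term by term, the ratio of the moment integral to the normalization integral gives ⟨z⟩ = b/2.
With b = 2.83, ⟨z⟩ = 1.415.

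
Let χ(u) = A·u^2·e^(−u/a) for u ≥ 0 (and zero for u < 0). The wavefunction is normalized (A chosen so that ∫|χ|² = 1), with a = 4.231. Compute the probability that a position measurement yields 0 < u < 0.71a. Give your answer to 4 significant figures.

|χ|² is the probability density, so P = ∫_{0}^{0.71a} |χ|² du.
The normalization integral ∫|χ|²du over the whole domain equals 3·a^5/4·A², and A² cancels in the ratio.
Let t = u/a; then A² and the length scale cancel, so P = ∫_{0}^{0.71} t^4·e^(-2·t) dt ÷ ∫_{0}^{∞} t^4·e^(-2·t) dt.
Using ∫ t^4·e^(-2·t) dt = -(t^4/2 + t^3 + 3·t^2/2 + 3·t/2 + 3/4)·e^(-2·t), the numerator is ≈ 0.0112931 and the denominator is 3/4.
This works out to P = 0.015057.

P ≈ 0.01506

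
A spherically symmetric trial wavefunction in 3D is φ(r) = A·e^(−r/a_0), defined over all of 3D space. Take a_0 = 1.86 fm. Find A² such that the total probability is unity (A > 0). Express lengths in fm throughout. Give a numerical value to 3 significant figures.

Normalization requires ∫|φ|² 4πr² dr = 1, integrated from 0 to ∞.
In 3D with spherical symmetry the volume element is 4πr² dr.
Using ∫₀^∞ rⁿ e^(−αr) dr = n!/αⁿ⁺¹, carrying out the integral gives A² · π·a_0^3.
So A² = (π·a_0^3)^(−1).
Plugging in a_0 = 1.86 yields A = 0.2224.

A^2 ≈ 0.0495 fm^(-3)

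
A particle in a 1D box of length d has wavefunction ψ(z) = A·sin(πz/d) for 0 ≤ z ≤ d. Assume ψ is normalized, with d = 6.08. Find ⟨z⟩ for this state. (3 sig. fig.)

By definition ⟨z⟩ = ∫ z |ψ(z)|² dz.
With ∫₀^d sin²(nπz/d) dz = d/2, evaluating both integrals, ⟨z⟩ = d/2.
With d = 6.08, ⟨z⟩ = 3.040.

⟨z⟩ ≈ 3.04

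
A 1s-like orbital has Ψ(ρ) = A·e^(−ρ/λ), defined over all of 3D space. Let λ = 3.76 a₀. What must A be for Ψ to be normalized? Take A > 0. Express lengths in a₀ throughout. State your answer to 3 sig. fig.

A ≈ 0.0774 a₀^(-3/2)

The normalization condition is ∫|Ψ|² 4πρ² dρ = 1 from 0 to ∞.
In 3D with spherical symmetry the volume element is 4πρ² dρ.
Recall ∫₀^∞ ρ^m e^(−ρ/β) dρ = m!·β^(m+1), with Ψ = A·e^(−ρ/λ), the integral evaluates to A²·[π·λ^3].
So A² = (π·λ^3)^(−1).
Plugging in λ = 3.76 yields A = 0.07738.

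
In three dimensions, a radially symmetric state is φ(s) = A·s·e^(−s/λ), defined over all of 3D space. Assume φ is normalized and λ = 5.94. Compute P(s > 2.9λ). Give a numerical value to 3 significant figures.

P ≈ 0.313

Integrate the radial probability density 4πs²|φ|² over s > 2.9λ.
A² is fixed by ∫₀^∞ 4πs²|φ|² ds = 1, i.e. A² = (3·π·λ^5)^(−1).
Substituting u = s/λ, A², 4π and the length scale all cancel in the ratio: P = ∫_{2.9}^{∞} u^4·e^(-2·u) du / ∫_{0}^{∞} u^4·e^(-2·u) du.
An antiderivative of u^4·e^(-2·u) is -(u^4/2 + u^3 + 3·u^2/2 + 3·u/2 + 3/4)·e^(-2·u); evaluating from 2.9 to ∞ gives ≈ 0.23454, while the full integral is 3/4.
The region integral divided by the full integral gives P = 0.3127.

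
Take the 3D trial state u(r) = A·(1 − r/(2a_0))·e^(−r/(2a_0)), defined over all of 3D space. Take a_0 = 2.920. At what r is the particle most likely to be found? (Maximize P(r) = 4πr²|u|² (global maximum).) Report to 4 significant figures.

The maximum of P(r) = 4πr²|u|² occurs where its derivative vanishes.
This gives r = a_0·(√(5) + 3).
With a_0 = 2.920, the most probable radial distance is 15.289.

r ≈ 15.29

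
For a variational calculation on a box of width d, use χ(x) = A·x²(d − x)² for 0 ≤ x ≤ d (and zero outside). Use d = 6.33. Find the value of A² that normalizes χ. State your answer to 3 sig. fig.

A^2 ≈ 0.0000386

Require ∫ |χ|² dx = 1 over the whole domain.
Expanding the polynomial and integrating term by term, carrying out the integral gives A² · d^9/630.
With d = 6.33: A² = 0.00003861 and A = 0.006214.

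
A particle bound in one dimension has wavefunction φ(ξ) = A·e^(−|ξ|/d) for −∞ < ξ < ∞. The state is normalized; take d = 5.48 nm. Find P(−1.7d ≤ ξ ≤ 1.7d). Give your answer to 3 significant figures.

P ≈ 0.967

P = ∫_{−1.7d}^{1.7d} |φ(ξ)|² dξ.
The normalization integral ∫|φ|²dξ over the whole domain equals d·A², and A² cancels in the ratio.
Both integrals are even about ξ = 0, so only the ξ ≥ 0 halves are needed (the factors of 2 cancel). Let u = ξ/d; then A² and the length scale cancel, so P = ∫_{0}^{1.7} e^(-2·u) du ÷ ∫_{0}^{∞} e^(-2·u) du.
With ∫ e^(-2·u) du = -e^(-2·u)/2 + C, the region integral is 1/2 - e^(-17/5)/2 and the full one is 1/2.
Taking the ratio, P = 0.9666.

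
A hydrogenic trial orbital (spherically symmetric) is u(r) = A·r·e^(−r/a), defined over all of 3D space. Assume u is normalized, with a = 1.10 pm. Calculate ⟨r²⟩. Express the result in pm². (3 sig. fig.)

The expectation value is the |u|²-weighted average of r^2: ∫ r^2|u|² 4πr² dr.
With ∫₀^∞ r^6 e^(−αr) dr = 6!/α^7, evaluating both integrals, ⟨r²⟩ = 15·a^2/2.
Putting a = 1.10 gives 9.075.

⟨r^2⟩ ≈ 9.08 pm^2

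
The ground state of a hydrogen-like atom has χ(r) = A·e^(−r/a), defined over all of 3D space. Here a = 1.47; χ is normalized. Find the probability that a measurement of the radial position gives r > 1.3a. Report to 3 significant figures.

P ≈ 0.518

With dV = 4πr²dr, the probability is ∫|χ|² dV over r > 1.3a.
The full normalization integral is A²·[π·a^3] = 1, fixing A².
Substituting u = r/a, A², 4π and the length scale all cancel in the ratio: P = ∫_{1.3}^{∞} u^2·e^(-2·u) du / ∫_{0}^{∞} u^2·e^(-2·u) du.
Using ∫ u^2·e^(-2·u) du = -(2·u^2 + 2·u + 1)·e^(-2·u)/4, the numerator is 349·e^(-13/5)/200 and the denominator is 1/4.
The region integral divided by the full integral gives P = 0.5184.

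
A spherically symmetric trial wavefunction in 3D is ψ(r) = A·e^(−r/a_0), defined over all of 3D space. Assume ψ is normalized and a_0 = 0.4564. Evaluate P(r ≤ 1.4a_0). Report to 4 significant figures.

P ≈ 0.5305

With dV = 4πr²dr, the probability is ∫|ψ|² dV over r ≤ 1.4a_0.
Normalization gives A² = 1/(π·a_0^3).
Let u = r/a_0; then A², 4π and the length scale all cancel, so P = ∫_{0}^{1.4} u^2·e^(-2·u) du ÷ ∫_{0}^{∞} u^2·e^(-2·u) du.
An antiderivative of u^2·e^(-2·u) is -(2·u^2 + 2·u + 1)·e^(-2·u)/4; evaluating from 0 to 1.4 gives 1/4 - 193·e^(-14/5)/100, while the full integral is 1/4.
Taking the ratio yields P = 0.53055.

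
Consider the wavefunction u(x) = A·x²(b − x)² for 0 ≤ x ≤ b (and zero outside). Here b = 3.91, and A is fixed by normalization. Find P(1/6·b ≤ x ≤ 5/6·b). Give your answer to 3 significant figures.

P ≈ 0.982

P = ∫_{1/6·b}^{5/6·b} |u(x)|² dx.
The normalization integral ∫|u|²dx over the whole domain equals b^9/630·A², and A² cancels in the ratio.
In terms of t = x/b (A² and the length scale cancel between numerator and denominator), P = [∫_{1/6}^{5/6} t^4·(1 - t)^4 dt] / [∫_{0}^{1} t^4·(1 - t)^4 dt].
With ∫ t^4·(1 - t)^4 dt = t^5·(70·t^4 - 315·t^3 + 540·t^2 - 420·t + 126)/630 + C, the region integral is ≈ 0.0015589 and the full one is 1/630.
The result is P = 0.9821.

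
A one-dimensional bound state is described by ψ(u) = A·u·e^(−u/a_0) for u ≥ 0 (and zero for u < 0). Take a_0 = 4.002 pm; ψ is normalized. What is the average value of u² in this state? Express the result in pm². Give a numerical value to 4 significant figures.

By definition ⟨u²⟩ = ∫ u^2 |ψ(u)|² du.
The ratio of the moment integral to the normalization integral gives ⟨u²⟩ = 3·a_0^2.
Putting a_0 = 4.002 gives 48.048.

⟨u^2⟩ ≈ 48.05 pm^2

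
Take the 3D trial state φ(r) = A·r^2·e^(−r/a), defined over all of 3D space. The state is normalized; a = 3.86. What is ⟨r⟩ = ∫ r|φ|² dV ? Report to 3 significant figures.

The expectation value is the |φ|²-weighted average of r: ∫ r|φ|² 4πr² dr.
The ratio of the moment integral to the normalization integral gives ⟨r⟩ = 7·a/2.
Putting a = 3.86 gives 13.51.

⟨r⟩ ≈ 13.5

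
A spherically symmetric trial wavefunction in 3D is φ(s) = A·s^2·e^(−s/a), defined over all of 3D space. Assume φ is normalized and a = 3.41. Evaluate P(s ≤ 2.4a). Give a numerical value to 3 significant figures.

P = ∫ |φ|² 4πs² ds over s ≤ 2.4a.
The full normalization integral is A²·[45·π·a^7/2] = 1, fixing A².
In terms of u = s/a (A², 4π and the length scale all cancel between numerator and denominator), P = [∫_{0}^{2.4} u^6·e^(-2·u) du] / [∫_{0}^{∞} u^6·e^(-2·u) du].
With ∫ u^6·e^(-2·u) du = -(4·u^6 + 12·u^5 + 30·u^4 + 60·u^3 + 90·u^2 + 90·u + 45)·e^(-2·u)/8 + C, the region integral is ≈ 1.1767 and the full one is 45/8.
This evaluates to P = 0.2092.

P ≈ 0.209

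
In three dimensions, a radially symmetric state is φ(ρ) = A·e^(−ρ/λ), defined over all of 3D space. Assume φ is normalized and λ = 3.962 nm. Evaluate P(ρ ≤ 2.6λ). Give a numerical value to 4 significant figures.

With dV = 4πρ²dρ, the probability is ∫|φ|² dV over ρ ≤ 2.6λ.
The full normalization integral is A²·[π·λ^3] = 1, fixing A².
In terms of u = ρ/λ (A², 4π and the length scale all cancel between numerator and denominator), P = [∫_{0}^{2.6} u^2·e^(-2·u) du] / [∫_{0}^{∞} u^2·e^(-2·u) du].
An antiderivative of u^2·e^(-2·u) is -(2·u^2 + 2·u + 1)·e^(-2·u)/4; evaluating from 0 to 2.6 gives 1/4 - 493·e^(-26/5)/100, while the full integral is 1/4.
The region integral divided by the full integral gives P = 0.89121.

P ≈ 0.8912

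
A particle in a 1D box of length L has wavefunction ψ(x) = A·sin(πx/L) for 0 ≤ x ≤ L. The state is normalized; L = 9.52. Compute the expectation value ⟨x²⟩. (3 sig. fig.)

⟨x^2⟩ ≈ 25.6

The expectation value is the |ψ|²-weighted average of x^2: ∫ x^2|ψ|² dx.
Evaluating both integrals, ⟨x²⟩ = -L^2/(2·π^2) + L^2/3.
With L = 9.52, ⟨x^2⟩ = 25.62.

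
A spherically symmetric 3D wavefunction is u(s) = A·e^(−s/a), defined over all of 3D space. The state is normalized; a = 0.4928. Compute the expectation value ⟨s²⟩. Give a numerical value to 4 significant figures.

⟨s^2⟩ ≈ 0.7286

By definition ⟨s²⟩ = ∫ s^2 |u(s)|² 4πs² ds.
Recall ∫₀^∞ s^m e^(−s/β) ds = m!·β^(m+1), since the A² factors cancel between numerator and denominator, ⟨s²⟩ = 3·a^2.
Putting a = 0.4928 gives 0.72856.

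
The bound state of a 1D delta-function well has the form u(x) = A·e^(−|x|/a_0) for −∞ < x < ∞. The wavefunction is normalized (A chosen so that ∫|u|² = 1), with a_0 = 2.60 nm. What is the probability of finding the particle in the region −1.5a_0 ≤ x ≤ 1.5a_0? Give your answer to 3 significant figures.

P = ∫_{−1.5a_0}^{1.5a_0} |u(x)|² dx.
With A² fixed by ∫|u|² = 1, i.e. A² = (a_0)^(−1), substitute and integrate.
By symmetry take twice the x ≥ 0 contribution in numerator and denominator; the 2's cancel. In terms of t = x/a_0 (A² and the length scale cancel between numerator and denominator), P = [∫_{0}^{1.5} e^(-2·t) dt] / [∫_{0}^{∞} e^(-2·t) dt].
Using ∫ e^(-2·t) dt = -e^(-2·t)/2, the numerator is 1/2 - e^(-3)/2 and the denominator is 1/2.
This works out to P = 0.9502.

P ≈ 0.950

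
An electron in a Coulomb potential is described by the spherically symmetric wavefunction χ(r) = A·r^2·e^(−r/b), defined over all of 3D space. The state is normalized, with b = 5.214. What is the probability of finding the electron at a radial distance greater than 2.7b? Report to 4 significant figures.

P ≈ 0.7017

Integrate the radial probability density 4πr²|χ|² over r > 2.7b.
A² is fixed by ∫₀^∞ 4πr²|χ|² dr = 1, i.e. A² = (45·π·b^7/2)^(−1).
In terms of u = r/b (A², 4π and the length scale all cancel between numerator and denominator), P = [∫_{2.7}^{∞} u^6·e^(-2·u) du] / [∫_{0}^{∞} u^6·e^(-2·u) du].
Using ∫ u^6·e^(-2·u) du = -(4·u^6 + 12·u^5 + 30·u^4 + 60·u^3 + 90·u^2 + 90·u + 45)·e^(-2·u)/8, the numerator is ≈ 3.94690 and the denominator is 45/8.
Taking the ratio yields P = 0.70167.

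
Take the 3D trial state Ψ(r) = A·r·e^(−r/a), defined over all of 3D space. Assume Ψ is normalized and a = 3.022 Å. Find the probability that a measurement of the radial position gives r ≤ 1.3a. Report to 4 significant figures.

P = ∫ |Ψ|² 4πr² dr over r ≤ 1.3a.
A² is fixed by ∫₀^∞ 4πr²|Ψ|² dr = 1, i.e. A² = (3·π·a^5)^(−1).
Let u = r/a; then A², 4π and the length scale all cancel, so P = ∫_{0}^{1.3} u^4·e^(-2·u) du ÷ ∫_{0}^{∞} u^4·e^(-2·u) du.
An antiderivative of u^4·e^(-2·u) is -(u^4/2 + u^3 + 3·u^2/2 + 3·u/2 + 3/4)·e^(-2·u); evaluating from 0 to 1.3 gives ≈ 0.0919324, while the full integral is 3/4.
This evaluates to P = 0.12258.

P ≈ 0.1226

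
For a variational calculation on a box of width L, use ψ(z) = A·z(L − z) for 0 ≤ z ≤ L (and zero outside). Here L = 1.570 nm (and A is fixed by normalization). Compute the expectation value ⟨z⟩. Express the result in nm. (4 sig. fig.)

⟨z⟩ ≈ 0.7850 nm

The expectation value is the |ψ|²-weighted average of z: ∫ z|ψ|² dz.
Expanding the polynomial and integrating term by term, since the A² factors cancel between numerator and denominator, ⟨z⟩ = L/2.
With L = 1.570, ⟨z⟩ = 0.78500.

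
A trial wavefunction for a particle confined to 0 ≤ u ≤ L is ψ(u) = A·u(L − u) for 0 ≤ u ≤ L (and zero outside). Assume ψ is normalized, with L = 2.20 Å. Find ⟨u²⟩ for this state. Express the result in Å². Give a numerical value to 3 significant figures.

⟨u²⟩ = ∫ u^2 |ψ|² du over the full domain.
The ratio of the moment integral to the normalization integral gives ⟨u²⟩ = 2·L^2/7.
With L = 2.20, ⟨u^2⟩ = 1.383.

⟨u^2⟩ ≈ 1.38 Å^2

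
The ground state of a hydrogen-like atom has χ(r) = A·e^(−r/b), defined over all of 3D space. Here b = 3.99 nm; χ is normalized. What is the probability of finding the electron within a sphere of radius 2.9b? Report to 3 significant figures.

P = ∫ |χ|² 4πr² dr over r ≤ 2.9b.
A² is fixed by ∫₀^∞ 4πr²|χ|² dr = 1, i.e. A² = (π·b^3)^(−1).
In terms of u = r/b (A², 4π and the length scale all cancel between numerator and denominator), P = [∫_{0}^{2.9} u^2·e^(-2·u) du] / [∫_{0}^{∞} u^2·e^(-2·u) du].
An antiderivative of u^2·e^(-2·u) is -(2·u^2 + 2·u + 1)·e^(-2·u)/4; evaluating from 0 to 2.9 gives 1/4 - 1181·e^(-29/5)/200, while the full integral is 1/4.
Taking the ratio yields P = 0.9285.

P ≈ 0.928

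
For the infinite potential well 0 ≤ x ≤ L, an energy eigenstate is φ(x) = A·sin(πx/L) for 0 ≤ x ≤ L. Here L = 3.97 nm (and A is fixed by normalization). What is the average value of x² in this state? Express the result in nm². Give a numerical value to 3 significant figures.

The expectation value is the |φ|²-weighted average of x^2: ∫ x^2|φ|² dx.
Using sin²θ = (1 − cos 2θ)/2, evaluating both integrals, ⟨x²⟩ = -L^2/(2·π^2) + L^2/3.
With L = 3.97, ⟨x^2⟩ = 4.455.

⟨x^2⟩ ≈ 4.46 nm^2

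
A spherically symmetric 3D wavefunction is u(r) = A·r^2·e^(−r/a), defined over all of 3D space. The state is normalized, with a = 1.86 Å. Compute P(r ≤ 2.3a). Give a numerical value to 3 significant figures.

P ≈ 0.182

With dV = 4πr²dr, the probability is ∫|u|² dV over r ≤ 2.3a.
A² is fixed by ∫₀^∞ 4πr²|u|² dr = 1, i.e. A² = (45·π·a^7/2)^(−1).
In terms of t = r/a (A², 4π and the length scale all cancel between numerator and denominator), P = [∫_{0}^{2.3} t^6·e^(-2·t) dt] / [∫_{0}^{∞} t^6·e^(-2·t) dt].
With ∫ t^6·e^(-2·t) dt = -(4·t^6 + 12·t^5 + 30·t^4 + 60·t^3 + 90·t^2 + 90·t + 45)·e^(-2·t)/8 + C, the region integral is ≈ 1.0236 and the full one is 45/8.
This evaluates to P = 0.1820.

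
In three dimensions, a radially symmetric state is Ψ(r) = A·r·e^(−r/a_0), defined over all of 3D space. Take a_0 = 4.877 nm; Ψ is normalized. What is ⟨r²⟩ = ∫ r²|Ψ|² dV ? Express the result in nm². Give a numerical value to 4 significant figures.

⟨r^2⟩ ≈ 178.4 nm^2

⟨r²⟩ = ∫ r^2 |Ψ|² 4πr² dr over the full domain.
Using ∫₀^∞ rⁿ e^(−αr) dr = n!/αⁿ⁺¹, evaluating both integrals, ⟨r²⟩ = 15·a_0^2/2.
Putting a_0 = 4.877 gives 178.39.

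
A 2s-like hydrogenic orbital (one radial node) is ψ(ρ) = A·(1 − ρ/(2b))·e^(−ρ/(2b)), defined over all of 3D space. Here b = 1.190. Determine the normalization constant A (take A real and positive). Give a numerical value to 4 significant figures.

Require ∫ |ψ|² 4πρ² dρ = 1 over the whole domain.
The angular integral contributes 4π, leaving ∫₀^∞ ρ²|ψ|² dρ.
Carrying out the integral gives A² · 8·π·b^3.
Substituting b = 1.190 gives A² = 0.023611, so A = 0.15366.

A ≈ 0.1537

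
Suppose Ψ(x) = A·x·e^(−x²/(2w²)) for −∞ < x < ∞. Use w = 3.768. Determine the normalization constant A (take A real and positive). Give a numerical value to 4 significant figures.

A ≈ 0.1452

We need A² ∫|f|² dx = 1, taking the integral from −∞ to ∞.
With Ψ = A·x·e^(−x²/(2w²)), the integral evaluates to A²·[√(π)·w^3/2].
Setting this equal to 1 gives A² = 1/(√(π)·w^3/2).
With w = 3.768: A² = 0.021092 and A = 0.14523.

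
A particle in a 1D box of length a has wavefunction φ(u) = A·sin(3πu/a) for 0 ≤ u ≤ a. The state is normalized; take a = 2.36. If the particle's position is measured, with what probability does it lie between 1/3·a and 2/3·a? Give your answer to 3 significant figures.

P ≈ 0.333

The probability is P = ∫ |φ|² du over [1/3·a, 2/3·a].
With A² fixed by ∫|φ|² = 1, i.e. A² = (a/2)^(−1), substitute and integrate.
In terms of t = u/a (A² and the length scale cancel between numerator and denominator), P = [∫_{1/3}^{2/3} sin(3·π·t)^2 dt] / [∫_{0}^{1} sin(3·π·t)^2 dt].
With ∫ sin(3·π·t)^2 dt = t/2 - sin(6·π·t)/(12·π) + C, the region integral is 1/6 and the full one is 1/2.
The result is P = 1/3.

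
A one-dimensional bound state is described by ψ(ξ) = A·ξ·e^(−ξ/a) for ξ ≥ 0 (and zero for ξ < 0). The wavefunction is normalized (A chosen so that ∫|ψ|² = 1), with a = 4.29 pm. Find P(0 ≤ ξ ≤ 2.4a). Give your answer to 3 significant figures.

The probability is P = ∫ |ψ|² dξ over [0, 2.4a].
Since A² = 1/(a^3/4), this is the region integral divided by the full normalization integral.
Let u = ξ/a; then A² and the length scale cancel, so P = ∫_{0}^{2.4} u^2·e^(-2·u) du ÷ ∫_{0}^{∞} u^2·e^(-2·u) du.
Using ∫ u^2·e^(-2·u) du = -(2·u^2 + 2·u + 1)·e^(-2·u)/4, the numerator is 1/4 - 433·e^(-24/5)/100 and the denominator is 1/4.
The result is P = 0.8575.

P ≈ 0.857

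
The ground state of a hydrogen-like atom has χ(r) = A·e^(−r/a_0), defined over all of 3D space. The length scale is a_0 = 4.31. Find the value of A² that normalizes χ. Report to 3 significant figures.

Require ∫ |χ|² 4πr² dr = 1 over the whole domain.
(Spherical symmetry: dV = 4πr² dr.)
With ∫₀^∞ r^2 e^(−αr) dr = 2!/α^3, carrying out the integral gives A² · π·a_0^3.
So A² = (π·a_0^3)^(−1).
Substituting a_0 = 4.31 gives A² = 0.003976, so A = 0.06305.

A^2 ≈ 0.00398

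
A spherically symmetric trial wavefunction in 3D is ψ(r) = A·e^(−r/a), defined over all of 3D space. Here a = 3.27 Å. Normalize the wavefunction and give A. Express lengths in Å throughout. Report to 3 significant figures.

Require ∫ |ψ|² 4πr² dr = 1 over the whole domain.
(Spherical symmetry: dV = 4πr² dr.)
With ψ = A·e^(−r/a), the integral evaluates to A²·[π·a^3].
Plugging in a = 3.27 yields A = 0.09541.

A ≈ 0.0954 Å^(-3/2)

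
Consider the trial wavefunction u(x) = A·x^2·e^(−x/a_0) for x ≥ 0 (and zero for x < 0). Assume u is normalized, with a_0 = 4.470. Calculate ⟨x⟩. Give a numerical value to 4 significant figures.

By definition ⟨x⟩ = ∫ x |u(x)|² dx.
Recall ∫₀^∞ x^m e^(−x/β) dx = m!·β^(m+1), evaluating both integrals, ⟨x⟩ = 5·a_0/2.
With a_0 = 4.470, ⟨x⟩ = 11.175.

⟨x⟩ ≈ 11.18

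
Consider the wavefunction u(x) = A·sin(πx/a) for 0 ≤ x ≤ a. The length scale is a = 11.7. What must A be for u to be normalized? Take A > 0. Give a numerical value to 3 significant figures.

A ≈ 0.413

The normalization condition is ∫|u|² dx = 1 from 0 to a.
Using sin²θ = (1 − cos 2θ)/2, with u = A·sin(πx/a), the integral evaluates to A²·[a/2].
So A² = (a/2)^(−1).
Plugging in a = 11.7 yields A = 0.4134.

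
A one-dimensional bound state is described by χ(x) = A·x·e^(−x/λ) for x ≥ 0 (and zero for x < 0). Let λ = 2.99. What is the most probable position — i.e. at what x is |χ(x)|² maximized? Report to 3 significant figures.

x ≈ 2.99

Set d/dx [|χ(x)|²] = 0 and solve for x > 0.
This gives x = λ.
With λ = 2.99, the most probable position is 2.990.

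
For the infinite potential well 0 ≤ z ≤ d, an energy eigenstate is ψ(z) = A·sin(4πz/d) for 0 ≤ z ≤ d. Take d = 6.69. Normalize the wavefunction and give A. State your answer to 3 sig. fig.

We need A² ∫|f|² dz = 1, taking the integral from 0 to d.
The integral (without the A² prefactor) comes out to d/2.
Substituting d = 6.69 gives A² = 0.2990, so A = 0.5468.

A ≈ 0.547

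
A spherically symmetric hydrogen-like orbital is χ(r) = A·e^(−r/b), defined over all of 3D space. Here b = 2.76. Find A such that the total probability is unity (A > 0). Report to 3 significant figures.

Normalization requires ∫|χ|² 4πr² dr = 1, integrated from 0 to ∞.
The angular integral contributes 4π, leaving ∫₀^∞ r²|χ|² dr.
Recall ∫₀^∞ r^m e^(−r/β) dr = m!·β^(m+1), carrying out the integral gives A² · π·b^3.
So A² = (π·b^3)^(−1).
With b = 2.76: A² = 0.01514 and A = 0.1230.

A ≈ 0.123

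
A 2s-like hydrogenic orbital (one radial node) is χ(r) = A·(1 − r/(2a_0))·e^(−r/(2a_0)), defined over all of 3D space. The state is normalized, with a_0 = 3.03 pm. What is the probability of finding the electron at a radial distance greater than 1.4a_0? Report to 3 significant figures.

P ≈ 0.952

Integrate the radial probability density 4πr²|χ|² over r > 1.4a_0.
The full normalization integral is A²·[8·π·a_0^3] = 1, fixing A².
Let u = r/a_0; then A², 4π and the length scale all cancel, so P = ∫_{1.4}^{∞} u^2·(1 - u/2)^2·e^(-u) du ÷ ∫_{0}^{∞} u^2·(1 - u/2)^2·e^(-u) du.
An antiderivative of u^2·(1 - u/2)^2·e^(-u) is -(u^4/4 + u^2 + 2·u + 2)·e^(-u); evaluating from 1.4 to ∞ gives ≈ 1.9038, while the full integral is 2.
The region integral divided by the full integral gives P = 0.9519.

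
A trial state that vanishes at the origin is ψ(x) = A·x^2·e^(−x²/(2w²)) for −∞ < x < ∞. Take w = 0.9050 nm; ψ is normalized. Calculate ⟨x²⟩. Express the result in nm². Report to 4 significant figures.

⟨x²⟩ = ∫ x^2 |ψ|² dx over the full domain.
Evaluating both integrals, ⟨x²⟩ = 5·w^2/2.
With w = 0.9050, ⟨x^2⟩ = 2.0476.

⟨x^2⟩ ≈ 2.048 nm^2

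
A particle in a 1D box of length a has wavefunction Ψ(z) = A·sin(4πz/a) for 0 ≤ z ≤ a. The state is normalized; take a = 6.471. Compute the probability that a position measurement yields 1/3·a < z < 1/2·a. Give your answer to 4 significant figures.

P ≈ 0.2011

The probability is P = ∫ |Ψ|² dz over [1/3·a, 1/2·a].
With A² fixed by ∫|Ψ|² = 1, i.e. A² = (a/2)^(−1), substitute and integrate.
In terms of u = z/a (A² and the length scale cancel between numerator and denominator), P = [∫_{1/3}^{1/2} sin(4·π·u)^2 du] / [∫_{0}^{1} sin(4·π·u)^2 du].
With ∫ sin(4·π·u)^2 du = u/2 - sin(4·π·u)·cos(4·π·u)/(8·π) + C, the region integral is √(3)/(32·π) + 1/12 and the full one is 1/2.
This works out to P = (√(3)/16 + π/6)/π.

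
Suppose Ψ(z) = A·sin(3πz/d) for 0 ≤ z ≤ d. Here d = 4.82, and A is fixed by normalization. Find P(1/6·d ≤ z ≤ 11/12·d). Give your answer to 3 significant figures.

The probability is P = ∫ |Ψ|² dz over [1/6·d, 11/12·d].
The normalization integral ∫|Ψ|²dz over the whole domain equals d/2·A², and A² cancels in the ratio.
Substituting u = z/d, A² and the length scale cancel in the ratio: P = ∫_{1/6}^{11/12} sin(3·π·u)^2 du / ∫_{0}^{1} sin(3·π·u)^2 du.
An antiderivative of sin(3·π·u)^2 is u/2 - sin(6·π·u)/(12·π); evaluating from 1/6 to 11/12 gives 1/(12·π) + 3/8, while the full integral is 1/2.
This works out to P = (2 + 9·π)/(12·π).

P ≈ 0.803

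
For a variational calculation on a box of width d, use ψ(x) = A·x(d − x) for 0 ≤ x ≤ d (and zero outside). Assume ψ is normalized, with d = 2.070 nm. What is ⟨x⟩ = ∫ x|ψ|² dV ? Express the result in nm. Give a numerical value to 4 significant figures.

The expectation value is the |ψ|²-weighted average of x: ∫ x|ψ|² dx.
Since the A² factors cancel between numerator and denominator, ⟨x⟩ = d/2.
With d = 2.070, ⟨x⟩ = 1.0350.

⟨x⟩ ≈ 1.035 nm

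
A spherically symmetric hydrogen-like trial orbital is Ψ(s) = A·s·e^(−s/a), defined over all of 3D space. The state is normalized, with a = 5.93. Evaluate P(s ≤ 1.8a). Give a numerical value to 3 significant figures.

P ≈ 0.294

P = ∫ |Ψ|² 4πs² ds over s ≤ 1.8a.
A² is fixed by ∫₀^∞ 4πs²|Ψ|² ds = 1, i.e. A² = (3·π·a^5)^(−1).
In terms of u = s/a (A², 4π and the length scale all cancel between numerator and denominator), P = [∫_{0}^{1.8} u^4·e^(-2·u) du] / [∫_{0}^{∞} u^4·e^(-2·u) du].
An antiderivative of u^4·e^(-2·u) is -(u^4/2 + u^3 + 3·u^2/2 + 3·u/2 + 3/4)·e^(-2·u); evaluating from 0 to 1.8 gives ≈ 0.22017, while the full integral is 3/4.
Taking the ratio yields P = 0.2936.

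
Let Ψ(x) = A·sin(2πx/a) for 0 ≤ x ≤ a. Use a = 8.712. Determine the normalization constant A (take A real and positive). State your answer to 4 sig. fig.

A ≈ 0.4791

Require ∫ |Ψ|² dx = 1 over the whole domain.
Carrying out the integral gives A² · a/2.
So A² = (a/2)^(−1).
With a = 8.712: A² = 0.22957 and A = 0.47913.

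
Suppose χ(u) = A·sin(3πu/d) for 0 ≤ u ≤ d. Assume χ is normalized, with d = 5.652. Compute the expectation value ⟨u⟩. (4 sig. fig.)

⟨u⟩ ≈ 2.826

The expectation value is the |χ|²-weighted average of u: ∫ u|χ|² du.
With ∫₀^d sin²(nπu/d) du = d/2, since the A² factors cancel between numerator and denominator, ⟨u⟩ = d/2.
With d = 5.652, ⟨u⟩ = 2.8260.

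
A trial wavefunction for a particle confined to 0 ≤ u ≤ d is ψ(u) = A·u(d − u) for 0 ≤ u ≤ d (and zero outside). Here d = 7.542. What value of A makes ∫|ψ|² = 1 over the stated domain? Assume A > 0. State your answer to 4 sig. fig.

We need A² ∫|f|² du = 1, taking the integral from 0 to d.
Expanding the polynomial and integrating term by term, ∫|ψ|² du = A²·(d^5/30).
So A² = (d^5/30)^(−1).
Plugging in d = 7.542 yields A = 0.035063.

A ≈ 0.03506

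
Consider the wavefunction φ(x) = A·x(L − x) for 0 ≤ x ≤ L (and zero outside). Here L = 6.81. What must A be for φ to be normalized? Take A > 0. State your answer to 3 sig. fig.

A ≈ 0.0453

We need A² ∫|f|² dx = 1, taking the integral from 0 to L.
With φ = A·x(L − x), the integral evaluates to A²·[L^5/30].
Setting this equal to 1 gives A² = 1/(L^5/30).
With L = 6.81: A² = 0.002048 and A = 0.04526.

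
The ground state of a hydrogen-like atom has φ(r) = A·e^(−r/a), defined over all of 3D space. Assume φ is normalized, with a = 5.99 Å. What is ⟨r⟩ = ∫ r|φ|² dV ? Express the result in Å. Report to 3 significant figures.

⟨r⟩ ≈ 8.99 Å

⟨r⟩ = ∫ r |φ|² 4πr² dr over the full domain.
Recall ∫₀^∞ r^m e^(−r/β) dr = m!·β^(m+1), since the A² factors cancel between numerator and denominator, ⟨r⟩ = 3·a/2.
With a = 5.99, ⟨r⟩ = 8.985.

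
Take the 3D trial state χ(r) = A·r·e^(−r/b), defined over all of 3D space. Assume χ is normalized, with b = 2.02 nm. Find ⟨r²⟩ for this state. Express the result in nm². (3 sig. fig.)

⟨r²⟩ = ∫ r^2 |χ|² 4πr² dr over the full domain.
Since the A² factors cancel between numerator and denominator, ⟨r²⟩ = 15·b^2/2.
With b = 2.02, ⟨r^2⟩ = 30.60.

⟨r^2⟩ ≈ 30.6 nm^2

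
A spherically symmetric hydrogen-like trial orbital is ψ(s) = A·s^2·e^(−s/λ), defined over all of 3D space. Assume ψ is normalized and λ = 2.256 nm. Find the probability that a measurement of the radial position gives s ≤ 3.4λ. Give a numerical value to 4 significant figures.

P = ∫ |ψ|² 4πs² ds over s ≤ 3.4λ.
A² is fixed by ∫₀^∞ 4πs²|ψ|² ds = 1, i.e. A² = (45·π·λ^7/2)^(−1).
In terms of u = s/λ (A², 4π and the length scale all cancel between numerator and denominator), P = [∫_{0}^{3.4} u^6·e^(-2·u) du] / [∫_{0}^{∞} u^6·e^(-2·u) du].
An antiderivative of u^6·e^(-2·u) is -(4·u^6 + 12·u^5 + 30·u^4 + 60·u^3 + 90·u^2 + 90·u + 45)·e^(-2·u)/8; evaluating from 0 to 3.4 gives ≈ 2.92547, while the full integral is 45/8.
Taking the ratio yields P = 0.52008.

P ≈ 0.5201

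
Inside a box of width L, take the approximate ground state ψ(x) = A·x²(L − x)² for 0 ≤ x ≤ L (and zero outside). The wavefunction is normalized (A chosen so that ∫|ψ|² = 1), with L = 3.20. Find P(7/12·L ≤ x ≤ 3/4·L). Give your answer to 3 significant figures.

|ψ|² is the probability density, so P = ∫_{7/12·L}^{3/4·L} |ψ|² dx.
With A² fixed by ∫|ψ|² = 1, i.e. A² = (L^9/630)^(−1), substitute and integrate.
In terms of u = x/L (A² and the length scale cancel between numerator and denominator), P = [∫_{7/12}^{3/4} u^4·(1 - u)^4 du] / [∫_{0}^{1} u^4·(1 - u)^4 du].
Using ∫ u^4·(1 - u)^4 du = u^5·(70·u^4 - 315·u^3 + 540·u^2 - 420·u + 126)/630, the numerator is ≈ 0.00040223 and the denominator is 1/630.
The result is P = 0.2534.

P ≈ 0.253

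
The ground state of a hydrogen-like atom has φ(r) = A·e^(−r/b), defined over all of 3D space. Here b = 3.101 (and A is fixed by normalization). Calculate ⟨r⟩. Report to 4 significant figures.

⟨r⟩ ≈ 4.652

⟨r⟩ = ∫ r |φ|² 4πr² dr over the full domain.
With ∫₀^∞ r^3 e^(−αr) dr = 3!/α^4, since the A² factors cancel between numerator and denominator, ⟨r⟩ = 3·b/2.
With b = 3.101, ⟨r⟩ = 4.6515.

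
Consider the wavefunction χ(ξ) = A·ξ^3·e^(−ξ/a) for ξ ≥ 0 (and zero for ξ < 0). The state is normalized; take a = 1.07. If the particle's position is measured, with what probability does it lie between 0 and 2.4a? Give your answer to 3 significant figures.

The probability is P = ∫ |χ|² dξ over [0, 2.4a].
Since A² = 1/(45·a^7/8), this is the region integral divided by the full normalization integral.
Let u = ξ/a; then A² and the length scale cancel, so P = ∫_{0}^{2.4} u^6·e^(-2·u) du ÷ ∫_{0}^{∞} u^6·e^(-2·u) du.
Using ∫ u^6·e^(-2·u) du = -(4·u^6 + 12·u^5 + 30·u^4 + 60·u^3 + 90·u^2 + 90·u + 45)·e^(-2·u)/8, the numerator is ≈ 1.1767 and the denominator is 45/8.
Evaluating gives P = 0.2092.

P ≈ 0.209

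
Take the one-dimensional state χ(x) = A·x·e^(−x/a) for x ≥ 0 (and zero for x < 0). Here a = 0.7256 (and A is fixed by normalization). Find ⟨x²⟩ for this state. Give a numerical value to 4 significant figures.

By definition ⟨x²⟩ = ∫ x^2 |χ(x)|² dx.
Recall ∫₀^∞ x^m e^(−x/β) dx = m!·β^(m+1), the ratio of the moment integral to the normalization integral gives ⟨x²⟩ = 3·a^2.
Putting a = 0.7256 gives 1.5795.

⟨x^2⟩ ≈ 1.579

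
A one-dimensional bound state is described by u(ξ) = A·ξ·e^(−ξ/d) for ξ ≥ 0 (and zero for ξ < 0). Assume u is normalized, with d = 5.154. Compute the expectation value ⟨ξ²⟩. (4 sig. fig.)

The expectation value is the |u|²-weighted average of ξ^2: ∫ ξ^2|u|² dξ.
With ∫₀^∞ ξ^4 e^(−αξ) dξ = 4!/α^5, since the A² factors cancel between numerator and denominator, ⟨ξ²⟩ = 3·d^2.
Putting d = 5.154 gives 79.691.

⟨ξ^2⟩ ≈ 79.69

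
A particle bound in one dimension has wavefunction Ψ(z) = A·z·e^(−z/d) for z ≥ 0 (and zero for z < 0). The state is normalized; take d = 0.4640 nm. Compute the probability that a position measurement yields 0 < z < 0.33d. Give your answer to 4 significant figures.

P = ∫_{0}^{0.33d} |Ψ(z)|² dz.
Since A² = 1/(d^3/4), this is the region integral divided by the full normalization integral.
In terms of u = z/d (A² and the length scale cancel between numerator and denominator), P = [∫_{0}^{0.33} u^2·e^(-2·u) du] / [∫_{0}^{∞} u^2·e^(-2·u) du].
Using ∫ u^2·e^(-2·u) du = -(2·u^2 + 2·u + 1)·e^(-2·u)/4, the numerator is ≈ 0.00736414 and the denominator is 1/4.
The result is P = 0.029457.

P ≈ 0.02946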